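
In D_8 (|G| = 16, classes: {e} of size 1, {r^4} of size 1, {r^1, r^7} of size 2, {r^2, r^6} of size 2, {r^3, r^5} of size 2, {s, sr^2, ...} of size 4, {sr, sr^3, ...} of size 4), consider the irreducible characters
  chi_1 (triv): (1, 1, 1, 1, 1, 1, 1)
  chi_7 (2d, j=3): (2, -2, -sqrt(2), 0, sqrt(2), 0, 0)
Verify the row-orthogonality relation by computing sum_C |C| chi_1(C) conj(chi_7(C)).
Sum = 0; so <chi_1, chi_7> = 0 (distinct irreducibles are orthogonal).

Justification: Compute term by term over conjugacy classes (|C| * chi_1(C) * conj(chi_7(C))):
  1*(1)*conj(2) + 1*(1)*conj(-2) + 2*(1)*conj(-sqrt(2)) + 2*(1)*conj(0) + 2*(1)*conj(sqrt(2)) + 4*(1)*conj(0) + 4*(1)*conj(0)
  = (2) + (-2) + (-2*sqrt(2)) + (0) + (2*sqrt(2)) + (0) + (0)
  = 0.
Dividing by |G| = 16 gives 0/16 = 0, matching the row-orthogonality relation <chi_1, chi_7> = [chi_1 = chi_7].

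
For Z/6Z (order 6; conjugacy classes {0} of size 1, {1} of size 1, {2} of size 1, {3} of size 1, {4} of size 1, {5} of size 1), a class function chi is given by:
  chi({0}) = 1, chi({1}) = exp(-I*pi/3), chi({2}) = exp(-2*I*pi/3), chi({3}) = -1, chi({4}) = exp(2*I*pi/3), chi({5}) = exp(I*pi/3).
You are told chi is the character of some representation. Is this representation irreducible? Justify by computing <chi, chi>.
Irreducible: <chi, chi> = 1.

Explanation: <chi, chi> = (1/|G|) sum_C |C| * |chi(C)|^2 = (1/6)[1*|1|^2 + 1*|exp(-I*pi/3)|^2 + 1*|exp(-2*I*pi/3)|^2 + 1*|-1|^2 + 1*|exp(2*I*pi/3)|^2 + 1*|exp(I*pi/3)|^2]
  = (1/6)[(1) + (1) + (1) + (1) + (1) + (1)] = 6/6 = 1.
(Exp terms are combined using exp(i*s)*conj(exp(i*t)) = exp(i*(s-t)), and sums of them are collapsed using the identity that for every m > 1 the m distinct m-th roots of unity sum to 0, e.g. 1 + exp(2*I*pi/3) + exp(-2*I*pi/3) = 0.)
A character is irreducible iff <chi, chi> = 1, so this representation is irreducible.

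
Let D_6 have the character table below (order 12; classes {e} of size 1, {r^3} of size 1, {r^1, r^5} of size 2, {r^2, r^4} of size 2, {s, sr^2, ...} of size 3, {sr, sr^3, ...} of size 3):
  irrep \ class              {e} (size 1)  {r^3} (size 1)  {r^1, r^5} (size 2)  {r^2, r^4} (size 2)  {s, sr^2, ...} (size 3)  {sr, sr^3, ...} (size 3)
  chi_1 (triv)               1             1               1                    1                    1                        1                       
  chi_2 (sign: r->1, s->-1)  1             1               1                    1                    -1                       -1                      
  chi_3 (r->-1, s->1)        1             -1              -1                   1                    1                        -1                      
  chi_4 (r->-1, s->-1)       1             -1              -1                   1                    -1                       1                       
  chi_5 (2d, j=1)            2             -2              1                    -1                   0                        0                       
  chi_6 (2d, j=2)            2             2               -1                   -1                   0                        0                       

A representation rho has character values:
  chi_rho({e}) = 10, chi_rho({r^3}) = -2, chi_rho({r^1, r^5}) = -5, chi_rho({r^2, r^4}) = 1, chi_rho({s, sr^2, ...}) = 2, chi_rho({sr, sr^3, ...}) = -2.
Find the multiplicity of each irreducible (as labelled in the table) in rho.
Multiplicities: chi_1: 0, chi_2: 0, chi_3: 3, chi_4: 1, chi_5: 1, chi_6: 2.

Why: Use <chi_rho, chi> = (1/|G|) sum_C |C| * chi_rho(C) * conj(chi(C)) with |G| = 12 for each irreducible chi in the table:
  <chi_rho, chi_1> = (1/12)[1*(10)*conj(1) + 1*(-2)*conj(1) + 2*(-5)*conj(1) + 2*(1)*conj(1) + 3*(2)*conj(1) + 3*(-2)*conj(1)]
      = (1/12)[(10) + (-2) + (-10) + (2) + (6) + (-6)] = 0/12 = 0
  <chi_rho, chi_2> = (1/12)[1*(10)*conj(1) + 1*(-2)*conj(1) + 2*(-5)*conj(1) + 2*(1)*conj(1) + 3*(2)*conj(-1) + 3*(-2)*conj(-1)]
      = (1/12)[(10) + (-2) + (-10) + (2) + (-6) + (6)] = 0/12 = 0
  <chi_rho, chi_3> = (1/12)[1*(10)*conj(1) + 1*(-2)*conj(-1) + 2*(-5)*conj(-1) + 2*(1)*conj(1) + 3*(2)*conj(1) + 3*(-2)*conj(-1)]
      = (1/12)[(10) + (2) + (10) + (2) + (6) + (6)] = 36/12 = 3
  <chi_rho, chi_4> = (1/12)[1*(10)*conj(1) + 1*(-2)*conj(-1) + 2*(-5)*conj(-1) + 2*(1)*conj(1) + 3*(2)*conj(-1) + 3*(-2)*conj(1)]
      = (1/12)[(10) + (2) + (10) + (2) + (-6) + (-6)] = 12/12 = 1
  <chi_rho, chi_5> = (1/12)[1*(10)*conj(2) + 1*(-2)*conj(-2) + 2*(-5)*conj(1) + 2*(1)*conj(-1) + 3*(2)*conj(0) + 3*(-2)*conj(0)]
      = (1/12)[(20) + (4) + (-10) + (-2) + (0) + (0)] = 12/12 = 1
  <chi_rho, chi_6> = (1/12)[1*(10)*conj(2) + 1*(-2)*conj(2) + 2*(-5)*conj(-1) + 2*(1)*conj(-1) + 3*(2)*conj(0) + 3*(-2)*conj(0)]
      = (1/12)[(20) + (-4) + (10) + (-2) + (0) + (0)] = 24/12 = 2
Dimension check: dim(rho) = sum (mult * dim) = 0*1 + 0*1 + 3*1 + 1*1 + 1*2 + 2*2 = 10 = chi_rho(e) = 10.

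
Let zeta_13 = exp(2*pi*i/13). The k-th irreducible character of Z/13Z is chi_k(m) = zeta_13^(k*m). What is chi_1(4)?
chi_1(4) = zeta_13^4 = exp(8*I*pi/13)

chi_1(4) = zeta_13^(1*4) = zeta_13^4. Since zeta_13^13 = 1, this equals zeta_13^4 = exp(2*pi*i*4/13) = exp(8*I*pi/13).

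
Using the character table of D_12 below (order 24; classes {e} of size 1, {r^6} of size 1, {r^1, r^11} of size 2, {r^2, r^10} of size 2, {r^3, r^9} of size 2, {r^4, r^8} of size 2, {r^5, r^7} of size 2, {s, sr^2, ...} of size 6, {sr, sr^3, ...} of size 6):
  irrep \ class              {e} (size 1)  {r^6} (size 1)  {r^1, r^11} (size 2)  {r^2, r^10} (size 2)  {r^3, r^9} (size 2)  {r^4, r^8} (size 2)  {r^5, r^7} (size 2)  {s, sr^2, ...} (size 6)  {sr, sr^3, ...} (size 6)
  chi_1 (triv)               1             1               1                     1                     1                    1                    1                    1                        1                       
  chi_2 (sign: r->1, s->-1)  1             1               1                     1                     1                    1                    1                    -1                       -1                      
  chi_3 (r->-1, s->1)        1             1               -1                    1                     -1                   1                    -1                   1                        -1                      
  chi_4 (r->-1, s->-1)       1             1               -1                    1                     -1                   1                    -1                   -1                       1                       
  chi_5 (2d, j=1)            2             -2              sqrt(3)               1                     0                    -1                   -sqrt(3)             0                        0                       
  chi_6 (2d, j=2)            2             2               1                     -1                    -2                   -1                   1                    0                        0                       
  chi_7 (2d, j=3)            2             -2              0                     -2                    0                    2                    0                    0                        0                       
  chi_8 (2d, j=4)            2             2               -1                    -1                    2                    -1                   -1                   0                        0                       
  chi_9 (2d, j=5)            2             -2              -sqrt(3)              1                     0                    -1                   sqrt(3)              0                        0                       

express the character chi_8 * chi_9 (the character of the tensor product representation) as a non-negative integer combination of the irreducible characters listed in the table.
chi_8 tensor chi_9 = chi_5 + chi_7 (all other irreducibles have multiplicity 0).

Justification: The character of a tensor product is the pointwise product (chi_8 * chi_9)(C) = chi_8(C) * chi_9(C):
  {e}: (2)*(2), {r^6}: (2)*(-2), {r^1, r^11}: (-1)*(-sqrt(3)), {r^2, r^10}: (-1)*(1), {r^3, r^9}: (2)*(0), {r^4, r^8}: (-1)*(-1), {r^5, r^7}: (-1)*(sqrt(3)), {s, sr^2, ...}: (0)*(0), {sr, sr^3, ...}: (0)*(0)
so (chi_8 * chi_9) takes values
  {e} -> 4, {r^6} -> -4, {r^1, r^11} -> sqrt(3), {r^2, r^10} -> -1, {r^3, r^9} -> 0, {r^4, r^8} -> 1, {r^5, r^7} -> -sqrt(3), {s, sr^2, ...} -> 0, {sr, sr^3, ...} -> 0.
Now take the inner product of this character with each irreducible chi from the table, <chi_8*chi_9, chi> = (1/24) sum_C |C| (chi_8*chi_9)(C) conj(chi(C)):
  <chi_8*chi_9, chi_1> = (1/24)[1*(4)*conj(1) + 1*(-4)*conj(1) + 2*(sqrt(3))*conj(1) + 2*(-1)*conj(1) + 2*(0)*conj(1) + 2*(1)*conj(1) + 2*(-sqrt(3))*conj(1) + 6*(0)*conj(1) + 6*(0)*conj(1)]
      = (1/24)[(4) + (-4) + (2*sqrt(3)) + (-2) + (0) + (2) + (-2*sqrt(3)) + (0) + (0)] = 0/24 = 0
  <chi_8*chi_9, chi_2> = (1/24)[1*(4)*conj(1) + 1*(-4)*conj(1) + 2*(sqrt(3))*conj(1) + 2*(-1)*conj(1) + 2*(0)*conj(1) + 2*(1)*conj(1) + 2*(-sqrt(3))*conj(1) + 6*(0)*conj(-1) + 6*(0)*conj(-1)]
      = (1/24)[(4) + (-4) + (2*sqrt(3)) + (-2) + (0) + (2) + (-2*sqrt(3)) + (0) + (0)] = 0/24 = 0
  <chi_8*chi_9, chi_3> = (1/24)[1*(4)*conj(1) + 1*(-4)*conj(1) + 2*(sqrt(3))*conj(-1) + 2*(-1)*conj(1) + 2*(0)*conj(-1) + 2*(1)*conj(1) + 2*(-sqrt(3))*conj(-1) + 6*(0)*conj(1) + 6*(0)*conj(-1)]
      = (1/24)[(4) + (-4) + (-2*sqrt(3)) + (-2) + (0) + (2) + (2*sqrt(3)) + (0) + (0)] = 0/24 = 0
  <chi_8*chi_9, chi_4> = (1/24)[1*(4)*conj(1) + 1*(-4)*conj(1) + 2*(sqrt(3))*conj(-1) + 2*(-1)*conj(1) + 2*(0)*conj(-1) + 2*(1)*conj(1) + 2*(-sqrt(3))*conj(-1) + 6*(0)*conj(-1) + 6*(0)*conj(1)]
      = (1/24)[(4) + (-4) + (-2*sqrt(3)) + (-2) + (0) + (2) + (2*sqrt(3)) + (0) + (0)] = 0/24 = 0
  <chi_8*chi_9, chi_5> = (1/24)[1*(4)*conj(2) + 1*(-4)*conj(-2) + 2*(sqrt(3))*conj(sqrt(3)) + 2*(-1)*conj(1) + 2*(0)*conj(0) + 2*(1)*conj(-1) + 2*(-sqrt(3))*conj(-sqrt(3)) + 6*(0)*conj(0) + 6*(0)*conj(0)]
      = (1/24)[(8) + (8) + (6) + (-2) + (0) + (-2) + (6) + (0) + (0)] = 24/24 = 1
  <chi_8*chi_9, chi_6> = (1/24)[1*(4)*conj(2) + 1*(-4)*conj(2) + 2*(sqrt(3))*conj(1) + 2*(-1)*conj(-1) + 2*(0)*conj(-2) + 2*(1)*conj(-1) + 2*(-sqrt(3))*conj(1) + 6*(0)*conj(0) + 6*(0)*conj(0)]
      = (1/24)[(8) + (-8) + (2*sqrt(3)) + (2) + (0) + (-2) + (-2*sqrt(3)) + (0) + (0)] = 0/24 = 0
  <chi_8*chi_9, chi_7> = (1/24)[1*(4)*conj(2) + 1*(-4)*conj(-2) + 2*(sqrt(3))*conj(0) + 2*(-1)*conj(-2) + 2*(0)*conj(0) + 2*(1)*conj(2) + 2*(-sqrt(3))*conj(0) + 6*(0)*conj(0) + 6*(0)*conj(0)]
      = (1/24)[(8) + (8) + (0) + (4) + (0) + (4) + (0) + (0) + (0)] = 24/24 = 1
  <chi_8*chi_9, chi_8> = (1/24)[1*(4)*conj(2) + 1*(-4)*conj(2) + 2*(sqrt(3))*conj(-1) + 2*(-1)*conj(-1) + 2*(0)*conj(2) + 2*(1)*conj(-1) + 2*(-sqrt(3))*conj(-1) + 6*(0)*conj(0) + 6*(0)*conj(0)]
      = (1/24)[(8) + (-8) + (-2*sqrt(3)) + (2) + (0) + (-2) + (2*sqrt(3)) + (0) + (0)] = 0/24 = 0
  <chi_8*chi_9, chi_9> = (1/24)[1*(4)*conj(2) + 1*(-4)*conj(-2) + 2*(sqrt(3))*conj(-sqrt(3)) + 2*(-1)*conj(1) + 2*(0)*conj(0) + 2*(1)*conj(-1) + 2*(-sqrt(3))*conj(sqrt(3)) + 6*(0)*conj(0) + 6*(0)*conj(0)]
      = (1/24)[(8) + (8) + (-6) + (-2) + (0) + (-2) + (-6) + (0) + (0)] = 0/24 = 0
Hence the multiplicities are chi_5: 1, chi_7: 1. Dimension check: dim(chi_8)*dim(chi_9) = 2*2 = 4 and sum (mult * dim) = 1*2 + 1*2 = 4.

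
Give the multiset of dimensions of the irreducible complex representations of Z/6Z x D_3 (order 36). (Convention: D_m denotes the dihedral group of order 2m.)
Dimensions: 1, 1, 1, 1, 1, 1, 1, 1, 1, 1, 1, 1, 2, 2, 2, 2, 2, 2

Argument: There are 18 irreducibles (= number of conjugacy classes). Their dimensions d_i satisfy sum d_i^2 = |G| = 36: 1 + 1 + 1 + 1 + 1 + 1 + 1 + 1 + 1 + 1 + 1 + 1 + 4 + 4 + 4 + 4 + 4 + 4 = 36. (For the product with Z/6Z: each of the 6 1-dim characters of Z/6Z tensors with each irrep of D_3, giving 6 copies of each D_3-dimension.)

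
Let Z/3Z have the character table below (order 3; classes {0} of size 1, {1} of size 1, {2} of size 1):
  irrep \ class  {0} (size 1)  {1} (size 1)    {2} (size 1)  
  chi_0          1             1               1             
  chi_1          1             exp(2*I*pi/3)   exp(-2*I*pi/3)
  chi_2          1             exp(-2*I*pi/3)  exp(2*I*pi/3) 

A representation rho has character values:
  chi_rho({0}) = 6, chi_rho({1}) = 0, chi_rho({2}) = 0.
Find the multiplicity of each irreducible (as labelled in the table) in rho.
Multiplicities: chi_0: 2, chi_1: 2, chi_2: 2.

Solution. Use <chi_rho, chi> = (1/|G|) sum_C |C| * chi_rho(C) * conj(chi(C)) with |G| = 3 for each irreducible chi in the table:
  <chi_rho, chi_0> = (1/3)[1*(6)*conj(1) + 1*(0)*conj(1) + 1*(0)*conj(1)]
      = (1/3)[(6) + (0) + (0)] = 6/3 = 2
  <chi_rho, chi_1> = (1/3)[1*(6)*conj(1) + 1*(0)*conj(exp(2*I*pi/3)) + 1*(0)*conj(exp(-2*I*pi/3))]
      = (1/3)[(6) + (0) + (0)] = 6/3 = 2
  <chi_rho, chi_2> = (1/3)[1*(6)*conj(1) + 1*(0)*conj(exp(-2*I*pi/3)) + 1*(0)*conj(exp(2*I*pi/3))]
      = (1/3)[(6) + (0) + (0)] = 6/3 = 2
(Exp terms are combined using exp(i*s)*conj(exp(i*t)) = exp(i*(s-t)), and sums of them are collapsed using the identity that for every m > 1 the m distinct m-th roots of unity sum to 0, e.g. 1 + exp(2*I*pi/3) + exp(-2*I*pi/3) = 0.)
Dimension check: dim(rho) = sum (mult * dim) = 2*1 + 2*1 + 2*1 = 6 = chi_rho(e) = 6.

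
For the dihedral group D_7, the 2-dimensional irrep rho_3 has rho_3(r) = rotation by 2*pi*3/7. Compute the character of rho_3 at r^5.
chi_{rho_3}(r^5) = 2*cos(2*pi*3*5/7) = 2*cos(30*pi/7)

Explanation: rho_3(r^5) is rotation by angle 2*pi*3*5/7, whose trace is 2*cos(2*pi*3*5/7) = 2*cos(30*pi/7).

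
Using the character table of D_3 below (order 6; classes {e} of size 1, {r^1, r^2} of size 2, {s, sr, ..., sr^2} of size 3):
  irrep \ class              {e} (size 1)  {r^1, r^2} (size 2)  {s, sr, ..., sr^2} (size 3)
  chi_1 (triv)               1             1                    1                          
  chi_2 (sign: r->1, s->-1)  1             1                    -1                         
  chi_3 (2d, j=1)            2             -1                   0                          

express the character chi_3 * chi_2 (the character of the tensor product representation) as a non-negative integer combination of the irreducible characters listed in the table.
chi_3 tensor chi_2 = chi_3 (all other irreducibles have multiplicity 0).

Why: The character of a tensor product is the pointwise product (chi_3 * chi_2)(C) = chi_3(C) * chi_2(C):
  {e}: (2)*(1), {r^1, r^2}: (-1)*(1), {s, sr, ..., sr^2}: (0)*(-1)
so (chi_3 * chi_2) takes values
  {e} -> 2, {r^1, r^2} -> -1, {s, sr, ..., sr^2} -> 0.
Now take the inner product of this character with each irreducible chi from the table, <chi_3*chi_2, chi> = (1/6) sum_C |C| (chi_3*chi_2)(C) conj(chi(C)):
  <chi_3*chi_2, chi_1> = (1/6)[1*(2)*conj(1) + 2*(-1)*conj(1) + 3*(0)*conj(1)]
      = (1/6)[(2) + (-2) + (0)] = 0/6 = 0
  <chi_3*chi_2, chi_2> = (1/6)[1*(2)*conj(1) + 2*(-1)*conj(1) + 3*(0)*conj(-1)]
      = (1/6)[(2) + (-2) + (0)] = 0/6 = 0
  <chi_3*chi_2, chi_3> = (1/6)[1*(2)*conj(2) + 2*(-1)*conj(-1) + 3*(0)*conj(0)]
      = (1/6)[(4) + (2) + (0)] = 6/6 = 1
Hence the multiplicities are chi_3: 1. Dimension check: dim(chi_3)*dim(chi_2) = 2*1 = 2 and sum (mult * dim) = 1*2 = 2.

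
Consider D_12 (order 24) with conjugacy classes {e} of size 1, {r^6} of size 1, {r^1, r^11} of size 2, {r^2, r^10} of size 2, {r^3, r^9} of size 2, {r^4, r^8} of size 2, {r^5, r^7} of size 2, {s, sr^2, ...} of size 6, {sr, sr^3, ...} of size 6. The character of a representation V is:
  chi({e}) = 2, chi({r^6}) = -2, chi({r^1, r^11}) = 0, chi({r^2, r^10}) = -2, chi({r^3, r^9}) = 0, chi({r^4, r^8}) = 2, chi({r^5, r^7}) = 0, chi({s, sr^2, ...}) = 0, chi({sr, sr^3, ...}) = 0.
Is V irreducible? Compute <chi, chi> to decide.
Irreducible: <chi, chi> = 1.

Justification: <chi, chi> = (1/|G|) sum_C |C| * |chi(C)|^2 = (1/24)[1*|2|^2 + 1*|-2|^2 + 2*|0|^2 + 2*|-2|^2 + 2*|0|^2 + 2*|2|^2 + 2*|0|^2 + 6*|0|^2 + 6*|0|^2]
  = (1/24)[(4) + (4) + (0) + (8) + (0) + (8) + (0) + (0) + (0)] = 24/24 = 1.
A character is irreducible iff <chi, chi> = 1, so this representation is irreducible.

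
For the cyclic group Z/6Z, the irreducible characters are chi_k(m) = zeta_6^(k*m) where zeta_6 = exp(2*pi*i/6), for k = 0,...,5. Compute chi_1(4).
chi_1(4) = zeta_6^4 = exp(-2*I*pi/3)

Solution. chi_1(4) = zeta_6^(1*4) = zeta_6^4. Since zeta_6^6 = 1, this equals zeta_6^4 = exp(2*pi*i*4/6) = exp(-2*I*pi/3).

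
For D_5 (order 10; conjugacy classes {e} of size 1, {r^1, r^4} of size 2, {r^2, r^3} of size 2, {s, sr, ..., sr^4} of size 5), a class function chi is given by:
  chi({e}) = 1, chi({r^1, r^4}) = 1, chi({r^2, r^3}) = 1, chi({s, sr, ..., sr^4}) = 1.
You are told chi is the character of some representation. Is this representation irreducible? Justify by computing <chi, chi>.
Irreducible: <chi, chi> = 1.

Working: <chi, chi> = (1/|G|) sum_C |C| * |chi(C)|^2 = (1/10)[1*|1|^2 + 2*|1|^2 + 2*|1|^2 + 5*|1|^2]
  = (1/10)[(1) + (2) + (2) + (5)] = 10/10 = 1.
A character is irreducible iff <chi, chi> = 1, so this representation is irreducible.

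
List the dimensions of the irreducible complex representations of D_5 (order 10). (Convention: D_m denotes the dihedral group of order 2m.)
Dimensions: 1, 1, 2, 2

Justification: There are 4 irreducibles (= number of conjugacy classes). Their dimensions d_i satisfy sum d_i^2 = |G| = 10: 1 + 1 + 4 + 4 = 10.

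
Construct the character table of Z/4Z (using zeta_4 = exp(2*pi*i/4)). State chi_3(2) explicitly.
Character table of Z/4Z (irreps indexed chi_0,...,chi_3 with chi_k(m) = zeta_4^(k*m), zeta_4 = exp(2*pi*i/4)):
  irrep \ class  {0} (size 1)  {1} (size 1)  {2} (size 1)  {3} (size 1)
  chi_0          1             1             1             1           
  chi_1          1             I             -1            -I          
  chi_2          1             -1            1             -1          
  chi_3          1             -I            -1            I           

Spot check: chi_3(2) = zeta_4^(3*2) = zeta_4^6 = -1.

Argument: Z/4Z is abelian, so all 4 irreducible complex representations are 1-dimensional. They are given by chi_k(m) = zeta_4^(k*m) for k = 0,...,3. Row orthogonality: sum_m chi_k(m) conj(chi_l(m)) = 4 * [k = l].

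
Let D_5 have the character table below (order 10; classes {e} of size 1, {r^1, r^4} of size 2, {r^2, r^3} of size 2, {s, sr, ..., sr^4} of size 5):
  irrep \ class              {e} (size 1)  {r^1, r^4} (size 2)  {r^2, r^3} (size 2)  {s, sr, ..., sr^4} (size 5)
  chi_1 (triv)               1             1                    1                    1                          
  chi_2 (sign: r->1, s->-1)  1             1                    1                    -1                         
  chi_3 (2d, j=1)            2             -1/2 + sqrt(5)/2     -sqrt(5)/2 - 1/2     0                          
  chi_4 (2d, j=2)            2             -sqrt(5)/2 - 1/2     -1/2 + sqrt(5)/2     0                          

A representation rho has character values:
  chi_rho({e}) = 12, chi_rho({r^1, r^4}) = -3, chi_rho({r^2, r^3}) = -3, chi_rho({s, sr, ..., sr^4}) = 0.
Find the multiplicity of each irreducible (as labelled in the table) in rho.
Multiplicities: chi_1: 0, chi_2: 0, chi_3: 3, chi_4: 3.

Explanation: Use <chi_rho, chi> = (1/|G|) sum_C |C| * chi_rho(C) * conj(chi(C)) with |G| = 10 for each irreducible chi in the table:
  <chi_rho, chi_1> = (1/10)[1*(12)*conj(1) + 2*(-3)*conj(1) + 2*(-3)*conj(1) + 5*(0)*conj(1)]
      = (1/10)[(12) + (-6) + (-6) + (0)] = 0/10 = 0
  <chi_rho, chi_2> = (1/10)[1*(12)*conj(1) + 2*(-3)*conj(1) + 2*(-3)*conj(1) + 5*(0)*conj(-1)]
      = (1/10)[(12) + (-6) + (-6) + (0)] = 0/10 = 0
  <chi_rho, chi_3> = (1/10)[1*(12)*conj(2) + 2*(-3)*conj(-1/2 + sqrt(5)/2) + 2*(-3)*conj(-sqrt(5)/2 - 1/2) + 5*(0)*conj(0)]
      = (1/10)[(24) + (3 - 3*sqrt(5)) + (3 + 3*sqrt(5)) + (0)] = 30/10 = 3
  <chi_rho, chi_4> = (1/10)[1*(12)*conj(2) + 2*(-3)*conj(-sqrt(5)/2 - 1/2) + 2*(-3)*conj(-1/2 + sqrt(5)/2) + 5*(0)*conj(0)]
      = (1/10)[(24) + (3 + 3*sqrt(5)) + (3 - 3*sqrt(5)) + (0)] = 30/10 = 3
Dimension check: dim(rho) = sum (mult * dim) = 0*1 + 0*1 + 3*2 + 3*2 = 12 = chi_rho(e) = 12.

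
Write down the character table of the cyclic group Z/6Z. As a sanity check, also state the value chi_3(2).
Character table of Z/6Z (irreps indexed chi_0,...,chi_5 with chi_k(m) = zeta_6^(k*m), zeta_6 = exp(2*pi*i/6)):
  irrep \ class  {0} (size 1)  {1} (size 1)    {2} (size 1)    {3} (size 1)  {4} (size 1)    {5} (size 1)  
  chi_0          1             1               1               1             1               1             
  chi_1          1             exp(I*pi/3)     exp(2*I*pi/3)   -1            exp(-2*I*pi/3)  exp(-I*pi/3)  
  chi_2          1             exp(2*I*pi/3)   exp(-2*I*pi/3)  1             exp(2*I*pi/3)   exp(-2*I*pi/3)
  chi_3          1             -1              1               -1            1               -1            
  chi_4          1             exp(-2*I*pi/3)  exp(2*I*pi/3)   1             exp(-2*I*pi/3)  exp(2*I*pi/3) 
  chi_5          1             exp(-I*pi/3)    exp(-2*I*pi/3)  -1            exp(2*I*pi/3)   exp(I*pi/3)   

Spot check: chi_3(2) = zeta_6^(3*2) = zeta_6^6 = 1.

Z/6Z is abelian, so all 6 irreducible complex representations are 1-dimensional. They are given by chi_k(m) = zeta_6^(k*m) for k = 0,...,5. Row orthogonality: sum_m chi_k(m) conj(chi_l(m)) = 6 * [k = l].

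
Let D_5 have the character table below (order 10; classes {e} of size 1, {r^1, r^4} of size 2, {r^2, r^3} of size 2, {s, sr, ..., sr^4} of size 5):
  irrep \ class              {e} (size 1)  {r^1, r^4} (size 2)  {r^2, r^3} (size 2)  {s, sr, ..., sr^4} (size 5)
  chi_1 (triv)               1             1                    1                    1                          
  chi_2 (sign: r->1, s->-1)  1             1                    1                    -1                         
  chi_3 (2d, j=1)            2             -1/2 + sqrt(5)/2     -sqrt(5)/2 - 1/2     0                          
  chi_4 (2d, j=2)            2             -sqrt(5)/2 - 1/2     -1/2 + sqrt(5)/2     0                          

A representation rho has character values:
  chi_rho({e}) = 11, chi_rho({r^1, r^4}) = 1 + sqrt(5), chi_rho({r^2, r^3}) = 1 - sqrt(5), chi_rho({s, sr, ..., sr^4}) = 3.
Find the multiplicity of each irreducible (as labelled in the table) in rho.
Multiplicities: chi_1: 3, chi_2: 0, chi_3: 3, chi_4: 1.

Argument: Use <chi_rho, chi> = (1/|G|) sum_C |C| * chi_rho(C) * conj(chi(C)) with |G| = 10 for each irreducible chi in the table:
  <chi_rho, chi_1> = (1/10)[1*(11)*conj(1) + 2*(1 + sqrt(5))*conj(1) + 2*(1 - sqrt(5))*conj(1) + 5*(3)*conj(1)]
      = (1/10)[(11) + (2 + 2*sqrt(5)) + (2 - 2*sqrt(5)) + (15)] = 30/10 = 3
  <chi_rho, chi_2> = (1/10)[1*(11)*conj(1) + 2*(1 + sqrt(5))*conj(1) + 2*(1 - sqrt(5))*conj(1) + 5*(3)*conj(-1)]
      = (1/10)[(11) + (2 + 2*sqrt(5)) + (2 - 2*sqrt(5)) + (-15)] = 0/10 = 0
  <chi_rho, chi_3> = (1/10)[1*(11)*conj(2) + 2*(1 + sqrt(5))*conj(-1/2 + sqrt(5)/2) + 2*(1 - sqrt(5))*conj(-sqrt(5)/2 - 1/2) + 5*(3)*conj(0)]
      = (1/10)[(22) + (4) + (4) + (0)] = 30/10 = 3
  <chi_rho, chi_4> = (1/10)[1*(11)*conj(2) + 2*(1 + sqrt(5))*conj(-sqrt(5)/2 - 1/2) + 2*(1 - sqrt(5))*conj(-1/2 + sqrt(5)/2) + 5*(3)*conj(0)]
      = (1/10)[(22) + (-6 - 2*sqrt(5)) + (-6 + 2*sqrt(5)) + (0)] = 10/10 = 1
Dimension check: dim(rho) = sum (mult * dim) = 3*1 + 0*1 + 3*2 + 1*2 = 11 = chi_rho(e) = 11.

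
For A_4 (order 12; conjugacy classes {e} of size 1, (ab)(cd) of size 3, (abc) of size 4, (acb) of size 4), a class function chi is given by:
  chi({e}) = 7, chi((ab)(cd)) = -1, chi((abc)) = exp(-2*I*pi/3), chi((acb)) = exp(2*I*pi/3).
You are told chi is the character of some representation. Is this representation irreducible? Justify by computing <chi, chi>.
Not irreducible (reducible): <chi, chi> = 5 > 1.

Reasoning: <chi, chi> = (1/|G|) sum_C |C| * |chi(C)|^2 = (1/12)[1*|7|^2 + 3*|-1|^2 + 4*|exp(-2*I*pi/3)|^2 + 4*|exp(2*I*pi/3)|^2]
  = (1/12)[(49) + (3) + (4) + (4)] = 60/12 = 5.
(Exp terms are combined using exp(i*s)*conj(exp(i*t)) = exp(i*(s-t)), and sums of them are collapsed using the identity that for every m > 1 the m distinct m-th roots of unity sum to 0, e.g. 1 + exp(2*I*pi/3) + exp(-2*I*pi/3) = 0.)
A character is irreducible iff <chi, chi> = 1, so this representation is reducible.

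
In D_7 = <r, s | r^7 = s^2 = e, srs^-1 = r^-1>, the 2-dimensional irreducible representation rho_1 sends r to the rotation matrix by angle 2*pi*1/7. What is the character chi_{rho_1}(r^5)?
chi_{rho_1}(r^5) = 2*cos(2*pi*1*5/7) = -2*cos(3*pi/7)

Derivation: rho_1(r^5) is rotation by angle 2*pi*1*5/7, whose trace is 2*cos(2*pi*1*5/7) = -2*cos(3*pi/7).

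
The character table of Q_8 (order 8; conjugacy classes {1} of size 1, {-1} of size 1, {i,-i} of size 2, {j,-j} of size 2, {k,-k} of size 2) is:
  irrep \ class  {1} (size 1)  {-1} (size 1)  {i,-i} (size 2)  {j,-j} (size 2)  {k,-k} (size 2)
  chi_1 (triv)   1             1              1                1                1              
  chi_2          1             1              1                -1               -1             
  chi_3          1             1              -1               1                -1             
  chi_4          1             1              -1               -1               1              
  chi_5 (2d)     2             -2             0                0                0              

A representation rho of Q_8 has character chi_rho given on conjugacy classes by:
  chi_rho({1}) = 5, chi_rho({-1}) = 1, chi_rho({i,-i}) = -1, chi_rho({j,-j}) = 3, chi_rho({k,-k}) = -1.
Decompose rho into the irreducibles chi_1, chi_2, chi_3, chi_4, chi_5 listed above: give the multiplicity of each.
Multiplicities: chi_1: 1, chi_2: 0, chi_3: 2, chi_4: 0, chi_5: 1.

Details: Use <chi_rho, chi> = (1/|G|) sum_C |C| * chi_rho(C) * conj(chi(C)) with |G| = 8 for each irreducible chi in the table:
  <chi_rho, chi_1> = (1/8)[1*(5)*conj(1) + 1*(1)*conj(1) + 2*(-1)*conj(1) + 2*(3)*conj(1) + 2*(-1)*conj(1)]
      = (1/8)[(5) + (1) + (-2) + (6) + (-2)] = 8/8 = 1
  <chi_rho, chi_2> = (1/8)[1*(5)*conj(1) + 1*(1)*conj(1) + 2*(-1)*conj(1) + 2*(3)*conj(-1) + 2*(-1)*conj(-1)]
      = (1/8)[(5) + (1) + (-2) + (-6) + (2)] = 0/8 = 0
  <chi_rho, chi_3> = (1/8)[1*(5)*conj(1) + 1*(1)*conj(1) + 2*(-1)*conj(-1) + 2*(3)*conj(1) + 2*(-1)*conj(-1)]
      = (1/8)[(5) + (1) + (2) + (6) + (2)] = 16/8 = 2
  <chi_rho, chi_4> = (1/8)[1*(5)*conj(1) + 1*(1)*conj(1) + 2*(-1)*conj(-1) + 2*(3)*conj(-1) + 2*(-1)*conj(1)]
      = (1/8)[(5) + (1) + (2) + (-6) + (-2)] = 0/8 = 0
  <chi_rho, chi_5> = (1/8)[1*(5)*conj(2) + 1*(1)*conj(-2) + 2*(-1)*conj(0) + 2*(3)*conj(0) + 2*(-1)*conj(0)]
      = (1/8)[(10) + (-2) + (0) + (0) + (0)] = 8/8 = 1
Dimension check: dim(rho) = sum (mult * dim) = 1*1 + 0*1 + 2*1 + 0*1 + 1*2 = 5 = chi_rho(e) = 5.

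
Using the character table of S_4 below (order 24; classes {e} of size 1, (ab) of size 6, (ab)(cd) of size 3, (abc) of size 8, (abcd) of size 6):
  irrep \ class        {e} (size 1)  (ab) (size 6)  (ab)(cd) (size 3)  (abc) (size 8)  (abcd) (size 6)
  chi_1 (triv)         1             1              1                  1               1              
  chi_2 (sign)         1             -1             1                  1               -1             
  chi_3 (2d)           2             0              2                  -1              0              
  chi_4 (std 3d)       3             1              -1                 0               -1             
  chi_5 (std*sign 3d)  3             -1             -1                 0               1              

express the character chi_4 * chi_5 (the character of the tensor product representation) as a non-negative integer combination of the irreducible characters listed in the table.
chi_4 tensor chi_5 = chi_2 + chi_3 + chi_4 + chi_5 (all other irreducibles have multiplicity 0).

Proof sketch: The character of a tensor product is the pointwise product (chi_4 * chi_5)(C) = chi_4(C) * chi_5(C):
  {e}: (3)*(3), (ab): (1)*(-1), (ab)(cd): (-1)*(-1), (abc): (0)*(0), (abcd): (-1)*(1)
so (chi_4 * chi_5) takes values
  {e} -> 9, (ab) -> -1, (ab)(cd) -> 1, (abc) -> 0, (abcd) -> -1.
Now take the inner product of this character with each irreducible chi from the table, <chi_4*chi_5, chi> = (1/24) sum_C |C| (chi_4*chi_5)(C) conj(chi(C)):
  <chi_4*chi_5, chi_1> = (1/24)[1*(9)*conj(1) + 6*(-1)*conj(1) + 3*(1)*conj(1) + 8*(0)*conj(1) + 6*(-1)*conj(1)]
      = (1/24)[(9) + (-6) + (3) + (0) + (-6)] = 0/24 = 0
  <chi_4*chi_5, chi_2> = (1/24)[1*(9)*conj(1) + 6*(-1)*conj(-1) + 3*(1)*conj(1) + 8*(0)*conj(1) + 6*(-1)*conj(-1)]
      = (1/24)[(9) + (6) + (3) + (0) + (6)] = 24/24 = 1
  <chi_4*chi_5, chi_3> = (1/24)[1*(9)*conj(2) + 6*(-1)*conj(0) + 3*(1)*conj(2) + 8*(0)*conj(-1) + 6*(-1)*conj(0)]
      = (1/24)[(18) + (0) + (6) + (0) + (0)] = 24/24 = 1
  <chi_4*chi_5, chi_4> = (1/24)[1*(9)*conj(3) + 6*(-1)*conj(1) + 3*(1)*conj(-1) + 8*(0)*conj(0) + 6*(-1)*conj(-1)]
      = (1/24)[(27) + (-6) + (-3) + (0) + (6)] = 24/24 = 1
  <chi_4*chi_5, chi_5> = (1/24)[1*(9)*conj(3) + 6*(-1)*conj(-1) + 3*(1)*conj(-1) + 8*(0)*conj(0) + 6*(-1)*conj(1)]
      = (1/24)[(27) + (6) + (-3) + (0) + (-6)] = 24/24 = 1
Hence the multiplicities are chi_2: 1, chi_3: 1, chi_4: 1, chi_5: 1. Dimension check: dim(chi_4)*dim(chi_5) = 3*3 = 9 and sum (mult * dim) = 1*1 + 1*2 + 1*3 + 1*3 = 9.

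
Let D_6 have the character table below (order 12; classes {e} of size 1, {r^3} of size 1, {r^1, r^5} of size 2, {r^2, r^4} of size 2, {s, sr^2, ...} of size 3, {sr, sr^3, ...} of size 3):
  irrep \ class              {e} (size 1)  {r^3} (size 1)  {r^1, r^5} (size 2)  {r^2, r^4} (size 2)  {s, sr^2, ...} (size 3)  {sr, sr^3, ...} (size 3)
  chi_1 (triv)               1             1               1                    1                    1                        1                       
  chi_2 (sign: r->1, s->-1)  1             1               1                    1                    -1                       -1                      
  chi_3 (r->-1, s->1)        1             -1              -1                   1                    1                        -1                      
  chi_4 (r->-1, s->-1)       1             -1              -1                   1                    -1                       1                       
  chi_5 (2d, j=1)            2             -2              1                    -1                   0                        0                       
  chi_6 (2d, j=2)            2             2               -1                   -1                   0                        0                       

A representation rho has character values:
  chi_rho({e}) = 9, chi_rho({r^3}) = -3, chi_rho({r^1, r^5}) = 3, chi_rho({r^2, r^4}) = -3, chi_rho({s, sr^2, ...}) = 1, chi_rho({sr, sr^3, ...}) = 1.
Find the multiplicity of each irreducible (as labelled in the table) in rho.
Multiplicities: chi_1: 1, chi_2: 0, chi_3: 0, chi_4: 0, chi_5: 3, chi_6: 1.

Explanation: Use <chi_rho, chi> = (1/|G|) sum_C |C| * chi_rho(C) * conj(chi(C)) with |G| = 12 for each irreducible chi in the table:
  <chi_rho, chi_1> = (1/12)[1*(9)*conj(1) + 1*(-3)*conj(1) + 2*(3)*conj(1) + 2*(-3)*conj(1) + 3*(1)*conj(1) + 3*(1)*conj(1)]
      = (1/12)[(9) + (-3) + (6) + (-6) + (3) + (3)] = 12/12 = 1
  <chi_rho, chi_2> = (1/12)[1*(9)*conj(1) + 1*(-3)*conj(1) + 2*(3)*conj(1) + 2*(-3)*conj(1) + 3*(1)*conj(-1) + 3*(1)*conj(-1)]
      = (1/12)[(9) + (-3) + (6) + (-6) + (-3) + (-3)] = 0/12 = 0
  <chi_rho, chi_3> = (1/12)[1*(9)*conj(1) + 1*(-3)*conj(-1) + 2*(3)*conj(-1) + 2*(-3)*conj(1) + 3*(1)*conj(1) + 3*(1)*conj(-1)]
      = (1/12)[(9) + (3) + (-6) + (-6) + (3) + (-3)] = 0/12 = 0
  <chi_rho, chi_4> = (1/12)[1*(9)*conj(1) + 1*(-3)*conj(-1) + 2*(3)*conj(-1) + 2*(-3)*conj(1) + 3*(1)*conj(-1) + 3*(1)*conj(1)]
      = (1/12)[(9) + (3) + (-6) + (-6) + (-3) + (3)] = 0/12 = 0
  <chi_rho, chi_5> = (1/12)[1*(9)*conj(2) + 1*(-3)*conj(-2) + 2*(3)*conj(1) + 2*(-3)*conj(-1) + 3*(1)*conj(0) + 3*(1)*conj(0)]
      = (1/12)[(18) + (6) + (6) + (6) + (0) + (0)] = 36/12 = 3
  <chi_rho, chi_6> = (1/12)[1*(9)*conj(2) + 1*(-3)*conj(2) + 2*(3)*conj(-1) + 2*(-3)*conj(-1) + 3*(1)*conj(0) + 3*(1)*conj(0)]
      = (1/12)[(18) + (-6) + (-6) + (6) + (0) + (0)] = 12/12 = 1
Dimension check: dim(rho) = sum (mult * dim) = 1*1 + 0*1 + 0*1 + 0*1 + 3*2 + 1*2 = 9 = chi_rho(e) = 9.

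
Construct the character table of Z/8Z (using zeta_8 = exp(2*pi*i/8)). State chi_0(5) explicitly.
Character table of Z/8Z (irreps indexed chi_0,...,chi_7 with chi_k(m) = zeta_8^(k*m), zeta_8 = exp(2*pi*i/8)):
  irrep \ class  {0} (size 1)  {1} (size 1)    {2} (size 1)  {3} (size 1)    {4} (size 1)  {5} (size 1)    {6} (size 1)  {7} (size 1)  
  chi_0          1             1               1             1               1             1               1             1             
  chi_1          1             exp(I*pi/4)     I             exp(3*I*pi/4)   -1            exp(-3*I*pi/4)  -I            exp(-I*pi/4)  
  chi_2          1             I               -1            -I              1             I               -1            -I            
  chi_3          1             exp(3*I*pi/4)   -I            exp(I*pi/4)     -1            exp(-I*pi/4)    I             exp(-3*I*pi/4)
  chi_4          1             -1              1             -1              1             -1              1             -1            
  chi_5          1             exp(-3*I*pi/4)  I             exp(-I*pi/4)    -1            exp(I*pi/4)     -I            exp(3*I*pi/4) 
  chi_6          1             -I              -1            I               1             -I              -1            I             
  chi_7          1             exp(-I*pi/4)    -I            exp(-3*I*pi/4)  -1            exp(3*I*pi/4)   I             exp(I*pi/4)   

Spot check: chi_0(5) = zeta_8^(0*5) = zeta_8^0 = 1.

Explanation: Z/8Z is abelian, so all 8 irreducible complex representations are 1-dimensional. They are given by chi_k(m) = zeta_8^(k*m) for k = 0,...,7. Row orthogonality: sum_m chi_k(m) conj(chi_l(m)) = 8 * [k = l].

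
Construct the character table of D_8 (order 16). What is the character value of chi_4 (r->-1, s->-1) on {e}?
Conjugacy classes: {e} of size 1, {r^4} of size 1, {r^1, r^7} of size 2, {r^2, r^6} of size 2, {r^3, r^5} of size 2, {s, sr^2, ...} of size 4, {sr, sr^3, ...} of size 4.
Character table:
  irrep \ class              {e} (size 1)  {r^4} (size 1)  {r^1, r^7} (size 2)  {r^2, r^6} (size 2)  {r^3, r^5} (size 2)  {s, sr^2, ...} (size 4)  {sr, sr^3, ...} (size 4)
  chi_1 (triv)               1             1               1                    1                    1                    1                        1                       
  chi_2 (sign: r->1, s->-1)  1             1               1                    1                    1                    -1                       -1                      
  chi_3 (r->-1, s->1)        1             1               -1                   1                    -1                   1                        -1                      
  chi_4 (r->-1, s->-1)       1             1               -1                   1                    -1                   -1                       1                       
  chi_5 (2d, j=1)            2             -2              sqrt(2)              0                    -sqrt(2)             0                        0                       
  chi_6 (2d, j=2)            2             2               0                    -2                   0                    0                        0                       
  chi_7 (2d, j=3)            2             -2              -sqrt(2)             0                    sqrt(2)              0                        0                       

Spot check: chi_4 (r->-1, s->-1) on {e} = 1.

Why: D_8 has order 2*8 = 16 with 7 conjugacy classes, hence 7 irreducibles. Sum of squared dims 1 + 1 + 1 + 1 + 4 + 4 + 4 = 16 = |G|. Linear characters come from the abelianisation; the 2-dimensional irreps have character r^k -> 2*cos(2*pi*j*k/8), reflections -> 0.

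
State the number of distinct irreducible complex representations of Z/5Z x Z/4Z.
20

Explanation: The number of irreducible complex representations of a finite group equals its number of conjugacy classes. Z/5Z x Z/4Z is abelian of order 20, so every element is its own conjugacy class: 20 classes, so Z/5Z x Z/4Z (order 20) has exactly 20 irreducible complex representations.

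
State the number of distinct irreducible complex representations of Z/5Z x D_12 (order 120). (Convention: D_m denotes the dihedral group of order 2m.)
45

Details: The number of irreducible complex representations of a finite group equals its number of conjugacy classes. For a direct product, #classes(G x H) = #classes(G) * #classes(H). Z/5Z has 5 classes (abelian), D_12 has 9 classes, so 5 * 9 = 45, so Z/5Z x D_12 (order 120) has exactly 45 irreducible complex representations.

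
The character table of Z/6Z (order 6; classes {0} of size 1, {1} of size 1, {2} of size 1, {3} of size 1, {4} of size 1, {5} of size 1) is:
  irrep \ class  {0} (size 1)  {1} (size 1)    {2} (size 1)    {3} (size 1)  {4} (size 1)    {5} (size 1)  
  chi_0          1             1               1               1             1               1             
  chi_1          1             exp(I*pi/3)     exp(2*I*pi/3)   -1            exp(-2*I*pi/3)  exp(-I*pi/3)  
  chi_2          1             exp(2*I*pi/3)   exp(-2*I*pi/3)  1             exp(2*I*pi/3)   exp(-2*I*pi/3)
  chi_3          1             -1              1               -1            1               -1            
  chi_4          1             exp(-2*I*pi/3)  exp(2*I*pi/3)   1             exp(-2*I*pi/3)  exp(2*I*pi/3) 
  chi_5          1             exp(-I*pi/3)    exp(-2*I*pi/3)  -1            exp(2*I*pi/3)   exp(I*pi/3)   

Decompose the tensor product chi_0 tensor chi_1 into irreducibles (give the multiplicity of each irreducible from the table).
chi_0 tensor chi_1 = chi_1 (all other irreducibles have multiplicity 0).

Argument: The character of a tensor product is the pointwise product (chi_0 * chi_1)(C) = chi_0(C) * chi_1(C):
  {0}: (1)*(1), {1}: (1)*(exp(I*pi/3)), {2}: (1)*(exp(2*I*pi/3)), {3}: (1)*(-1), {4}: (1)*(exp(-2*I*pi/3)), {5}: (1)*(exp(-I*pi/3))
so (chi_0 * chi_1) takes values
  {0} -> 1, {1} -> exp(I*pi/3), {2} -> exp(2*I*pi/3), {3} -> -1, {4} -> exp(-2*I*pi/3), {5} -> exp(-I*pi/3).
Now take the inner product of this character with each irreducible chi from the table, <chi_0*chi_1, chi> = (1/6) sum_C |C| (chi_0*chi_1)(C) conj(chi(C)):
  <chi_0*chi_1, chi_0> = (1/6)[1*(1)*conj(1) + 1*(exp(I*pi/3))*conj(1) + 1*(exp(2*I*pi/3))*conj(1) + 1*(-1)*conj(1) + 1*(exp(-2*I*pi/3))*conj(1) + 1*(exp(-I*pi/3))*conj(1)]
      = (1/6)[(1) + (exp(I*pi/3)) + (exp(2*I*pi/3)) + (-1) + (exp(-2*I*pi/3)) + (exp(-I*pi/3))] = 0/6 = 0
  <chi_0*chi_1, chi_1> = (1/6)[1*(1)*conj(1) + 1*(exp(I*pi/3))*conj(exp(I*pi/3)) + 1*(exp(2*I*pi/3))*conj(exp(2*I*pi/3)) + 1*(-1)*conj(-1) + 1*(exp(-2*I*pi/3))*conj(exp(-2*I*pi/3)) + 1*(exp(-I*pi/3))*conj(exp(-I*pi/3))]
      = (1/6)[(1) + (1) + (1) + (1) + (1) + (1)] = 6/6 = 1
  <chi_0*chi_1, chi_2> = (1/6)[1*(1)*conj(1) + 1*(exp(I*pi/3))*conj(exp(2*I*pi/3)) + 1*(exp(2*I*pi/3))*conj(exp(-2*I*pi/3)) + 1*(-1)*conj(1) + 1*(exp(-2*I*pi/3))*conj(exp(2*I*pi/3)) + 1*(exp(-I*pi/3))*conj(exp(-2*I*pi/3))]
      = (1/6)[(1) + (exp(-I*pi/3)) + (exp(-2*I*pi/3)) + (-1) + (exp(2*I*pi/3)) + (exp(I*pi/3))] = 0/6 = 0
  <chi_0*chi_1, chi_3> = (1/6)[1*(1)*conj(1) + 1*(exp(I*pi/3))*conj(-1) + 1*(exp(2*I*pi/3))*conj(1) + 1*(-1)*conj(-1) + 1*(exp(-2*I*pi/3))*conj(1) + 1*(exp(-I*pi/3))*conj(-1)]
      = (1/6)[(1) + (-exp(I*pi/3)) + (exp(2*I*pi/3)) + (1) + (exp(-2*I*pi/3)) + (-exp(-I*pi/3))] = 0/6 = 0
  <chi_0*chi_1, chi_4> = (1/6)[1*(1)*conj(1) + 1*(exp(I*pi/3))*conj(exp(-2*I*pi/3)) + 1*(exp(2*I*pi/3))*conj(exp(2*I*pi/3)) + 1*(-1)*conj(1) + 1*(exp(-2*I*pi/3))*conj(exp(-2*I*pi/3)) + 1*(exp(-I*pi/3))*conj(exp(2*I*pi/3))]
      = (1/6)[(1) + (-1) + (1) + (-1) + (1) + (-1)] = 0/6 = 0
  <chi_0*chi_1, chi_5> = (1/6)[1*(1)*conj(1) + 1*(exp(I*pi/3))*conj(exp(-I*pi/3)) + 1*(exp(2*I*pi/3))*conj(exp(-2*I*pi/3)) + 1*(-1)*conj(-1) + 1*(exp(-2*I*pi/3))*conj(exp(2*I*pi/3)) + 1*(exp(-I*pi/3))*conj(exp(I*pi/3))]
      = (1/6)[(1) + (exp(2*I*pi/3)) + (exp(-2*I*pi/3)) + (1) + (exp(2*I*pi/3)) + (exp(-2*I*pi/3))] = 0/6 = 0
(Exp terms are combined using exp(i*s)*conj(exp(i*t)) = exp(i*(s-t)), and sums of them are collapsed using the identity that for every m > 1 the m distinct m-th roots of unity sum to 0, e.g. 1 + exp(2*I*pi/3) + exp(-2*I*pi/3) = 0.)
Hence the multiplicities are chi_1: 1. Dimension check: dim(chi_0)*dim(chi_1) = 1*1 = 1 and sum (mult * dim) = 1*1 = 1.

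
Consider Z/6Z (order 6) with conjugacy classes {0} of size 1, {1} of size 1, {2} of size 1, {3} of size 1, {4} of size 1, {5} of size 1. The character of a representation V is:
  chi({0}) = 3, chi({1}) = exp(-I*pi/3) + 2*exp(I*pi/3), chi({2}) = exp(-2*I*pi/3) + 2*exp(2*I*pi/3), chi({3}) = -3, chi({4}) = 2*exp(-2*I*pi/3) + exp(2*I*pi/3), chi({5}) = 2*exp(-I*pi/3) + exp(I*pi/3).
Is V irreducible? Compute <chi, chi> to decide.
Not irreducible (reducible): <chi, chi> = 5 > 1.

Working: <chi, chi> = (1/|G|) sum_C |C| * |chi(C)|^2 = (1/6)[1*|3|^2 + 1*|exp(-I*pi/3) + 2*exp(I*pi/3)|^2 + 1*|exp(-2*I*pi/3) + 2*exp(2*I*pi/3)|^2 + 1*|-3|^2 + 1*|2*exp(-2*I*pi/3) + exp(2*I*pi/3)|^2 + 1*|2*exp(-I*pi/3) + exp(I*pi/3)|^2]
  = (1/6)[(9) + (3) + (3) + (9) + (3) + (3)] = 30/6 = 5.
(Exp terms are combined using exp(i*s)*conj(exp(i*t)) = exp(i*(s-t)), and sums of them are collapsed using the identity that for every m > 1 the m distinct m-th roots of unity sum to 0, e.g. 1 + exp(2*I*pi/3) + exp(-2*I*pi/3) = 0.)
A character is irreducible iff <chi, chi> = 1, so this representation is reducible.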